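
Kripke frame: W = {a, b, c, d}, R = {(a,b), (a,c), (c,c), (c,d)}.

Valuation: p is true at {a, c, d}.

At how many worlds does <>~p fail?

a: successors {b, c}; ~p there: b:T, c:F. ✓
b: no successors, so <>~p fails. ✗
c: successors {c, d}; ~p there: c:F, d:F. ✗
d: no successors, so <>~p fails. ✗
Satisfying worlds: {a}.
So <>~p fails at the other 3 worlds.

3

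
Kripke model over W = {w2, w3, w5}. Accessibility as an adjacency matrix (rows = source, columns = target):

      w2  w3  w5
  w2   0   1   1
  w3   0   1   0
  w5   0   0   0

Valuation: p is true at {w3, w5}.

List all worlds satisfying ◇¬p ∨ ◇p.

{w2, w3}

w2: ◇¬p is F, ◇p is T. ✓
w3: ◇¬p is F, ◇p is T. ✓
w5: ◇¬p is F, ◇p is F. ✗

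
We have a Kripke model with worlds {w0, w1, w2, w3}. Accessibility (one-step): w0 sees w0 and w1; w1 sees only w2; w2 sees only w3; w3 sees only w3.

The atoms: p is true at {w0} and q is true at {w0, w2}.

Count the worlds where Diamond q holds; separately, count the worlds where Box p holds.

For Diamond q:
w0: successors {w0, w1}; q there: w0:T, w1:F. ✓
w1: successors {w2}; q there: w2:T. ✓
w2: successors {w3}; q there: w3:F. ✗
w3: successors {w3}; q there: w3:F. ✗
— 2 worlds.
For Box p:
w0: successors {w0, w1}; p there: w0:T, w1:F. ✗
w1: successors {w2}; p there: w2:F. ✗
w2: successors {w3}; p there: w3:F. ✗
w3: successors {w3}; p there: w3:F. ✗
— 0 worlds.

2 and 0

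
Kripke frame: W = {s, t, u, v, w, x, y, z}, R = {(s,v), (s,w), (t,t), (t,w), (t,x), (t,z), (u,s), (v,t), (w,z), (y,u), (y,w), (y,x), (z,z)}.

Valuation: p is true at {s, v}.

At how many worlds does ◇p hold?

2

s: successors {v, w}; p there: v:T, w:F. ✓
t: successors {t, w, x, z}; p there: t:F, w:F, x:F, z:F. ✗
u: successors {s}; p there: s:T. ✓
v: successors {t}; p there: t:F. ✗
w: successors {z}; p there: z:F. ✗
x: no successors, so ◇p fails. ✗
y: successors {u, w, x}; p there: u:F, w:F, x:F. ✗
z: successors {z}; p there: z:F. ✗
Satisfying worlds: {s, u}.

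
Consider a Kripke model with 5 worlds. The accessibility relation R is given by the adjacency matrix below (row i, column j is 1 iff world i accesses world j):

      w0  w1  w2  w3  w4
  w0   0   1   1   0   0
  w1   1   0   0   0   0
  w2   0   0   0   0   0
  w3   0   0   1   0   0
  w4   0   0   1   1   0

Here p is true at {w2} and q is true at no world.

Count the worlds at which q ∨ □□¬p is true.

3

w0: q is F, □□¬p is T. ✓
w1: q is F, □□¬p is F. ✗
w2: q is F, □□¬p is T. ✓
w3: q is F, □□¬p is T. ✓
w4: q is F, □□¬p is F. ✗
Satisfying worlds: {w0, w2, w3}.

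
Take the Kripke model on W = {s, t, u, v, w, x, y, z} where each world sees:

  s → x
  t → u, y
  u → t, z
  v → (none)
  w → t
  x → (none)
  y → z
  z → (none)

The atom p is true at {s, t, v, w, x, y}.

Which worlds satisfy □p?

s: successors {x}; p there: x:T. ✓
t: successors {u, y}; p there: u:F, y:T. ✗
u: successors {t, z}; p there: t:T, z:F. ✗
v: no successors, so □p holds vacuously. ✓
w: successors {t}; p there: t:T. ✓
x: no successors, so □p holds vacuously. ✓
y: successors {z}; p there: z:F. ✗
z: no successors, so □p holds vacuously. ✓

{s, v, w, x, z}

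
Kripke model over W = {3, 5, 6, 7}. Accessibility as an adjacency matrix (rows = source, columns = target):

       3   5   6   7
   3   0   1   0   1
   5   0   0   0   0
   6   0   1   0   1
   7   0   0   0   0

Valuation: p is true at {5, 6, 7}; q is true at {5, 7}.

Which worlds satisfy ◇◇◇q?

3: successors {5, 7}; ◇◇q there: 5:F, 7:F. ✗
5: no successors, so ◇◇◇q fails. ✗
6: successors {5, 7}; ◇◇q there: 5:F, 7:F. ✗
7: no successors, so ◇◇◇q fails. ✗

∅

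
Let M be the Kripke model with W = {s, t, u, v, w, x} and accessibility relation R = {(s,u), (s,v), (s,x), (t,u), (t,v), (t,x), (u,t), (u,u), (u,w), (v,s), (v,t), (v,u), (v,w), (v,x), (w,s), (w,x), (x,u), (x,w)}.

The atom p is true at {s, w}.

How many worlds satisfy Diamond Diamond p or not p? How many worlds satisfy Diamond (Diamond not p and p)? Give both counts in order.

For Diamond Diamond p or not p:
s: Diamond Diamond p is T, not p is F. ✓
t: Diamond Diamond p is T, not p is T. ✓
u: Diamond Diamond p is T, not p is T. ✓
v: Diamond Diamond p is T, not p is T. ✓
w: Diamond Diamond p is T, not p is F. ✓
x: Diamond Diamond p is T, not p is T. ✓
— 6 worlds.
For Diamond (Diamond not p and p):
s: successors {u, v, x}; Diamond not p and p there: u:F, v:F, x:F. ✗
t: successors {u, v, x}; Diamond not p and p there: u:F, v:F, x:F. ✗
u: successors {t, u, w}; Diamond not p and p there: t:F, u:F, w:T. ✓
v: successors {s, t, u, w, x}; Diamond not p and p there: s:T, t:F, u:F, w:T, x:F. ✓
w: successors {s, x}; Diamond not p and p there: s:T, x:F. ✓
x: successors {u, w}; Diamond not p and p there: u:F, w:T. ✓
— 4 worlds.

6 and 4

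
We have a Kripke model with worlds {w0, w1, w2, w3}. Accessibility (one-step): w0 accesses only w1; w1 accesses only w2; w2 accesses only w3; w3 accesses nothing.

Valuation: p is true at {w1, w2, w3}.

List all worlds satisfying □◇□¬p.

{w1, w3}

w0: successors {w1}; ◇□¬p there: w1:F. ✗
w1: successors {w2}; ◇□¬p there: w2:T. ✓
w2: successors {w3}; ◇□¬p there: w3:F. ✗
w3: no successors, so □◇□¬p holds vacuously. ✓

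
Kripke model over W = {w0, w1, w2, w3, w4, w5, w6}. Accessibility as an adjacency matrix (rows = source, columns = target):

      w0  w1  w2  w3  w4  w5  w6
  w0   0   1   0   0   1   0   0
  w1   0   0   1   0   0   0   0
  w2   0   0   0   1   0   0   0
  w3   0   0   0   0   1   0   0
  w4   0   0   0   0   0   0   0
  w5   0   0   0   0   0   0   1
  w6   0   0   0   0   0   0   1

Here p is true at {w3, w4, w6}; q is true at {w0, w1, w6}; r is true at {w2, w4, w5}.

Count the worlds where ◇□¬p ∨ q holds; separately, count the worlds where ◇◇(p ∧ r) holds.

For ◇□¬p ∨ q:
w0: ◇□¬p is T, q is T. ✓
w1: ◇□¬p is F, q is T. ✓
w2: ◇□¬p is F, q is F. ✗
w3: ◇□¬p is T, q is F. ✓
w4: ◇□¬p is F, q is F. ✗
w5: ◇□¬p is F, q is F. ✗
w6: ◇□¬p is F, q is T. ✓
— 4 worlds.
For ◇◇(p ∧ r):
w0: successors {w1, w4}; ◇(p ∧ r) there: w1:F, w4:F. ✗
w1: successors {w2}; ◇(p ∧ r) there: w2:F. ✗
w2: successors {w3}; ◇(p ∧ r) there: w3:T. ✓
w3: successors {w4}; ◇(p ∧ r) there: w4:F. ✗
w4: no successors, so ◇◇(p ∧ r) fails. ✗
w5: successors {w6}; ◇(p ∧ r) there: w6:F. ✗
w6: successors {w6}; ◇(p ∧ r) there: w6:F. ✗
— 1 world.

4 and 1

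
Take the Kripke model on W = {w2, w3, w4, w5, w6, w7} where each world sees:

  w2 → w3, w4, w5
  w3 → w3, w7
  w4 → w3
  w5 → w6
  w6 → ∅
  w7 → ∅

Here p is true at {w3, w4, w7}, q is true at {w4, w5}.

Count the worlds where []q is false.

w2: successors {w3, w4, w5}; q there: w3:F, w4:T, w5:T. ✗
w3: successors {w3, w7}; q there: w3:F, w7:F. ✗
w4: successors {w3}; q there: w3:F. ✗
w5: successors {w6}; q there: w6:F. ✗
w6: no successors, so []q holds vacuously. ✓
w7: no successors, so []q holds vacuously. ✓
Satisfying worlds: {w6, w7}.
So []q fails at the other 4 worlds.

4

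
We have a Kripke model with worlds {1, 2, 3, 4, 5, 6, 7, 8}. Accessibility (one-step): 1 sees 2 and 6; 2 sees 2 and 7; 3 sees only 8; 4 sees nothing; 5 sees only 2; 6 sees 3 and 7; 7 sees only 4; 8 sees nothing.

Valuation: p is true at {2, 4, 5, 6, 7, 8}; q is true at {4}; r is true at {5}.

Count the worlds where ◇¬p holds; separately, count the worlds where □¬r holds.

1 and 8

For ◇¬p:
1: successors {2, 6}; ¬p there: 2:F, 6:F. ✗
2: successors {2, 7}; ¬p there: 2:F, 7:F. ✗
3: successors {8}; ¬p there: 8:F. ✗
4: no successors, so ◇¬p fails. ✗
5: successors {2}; ¬p there: 2:F. ✗
6: successors {3, 7}; ¬p there: 3:T, 7:F. ✓
7: successors {4}; ¬p there: 4:F. ✗
8: no successors, so ◇¬p fails. ✗
— 1 world.
For □¬r:
1: successors {2, 6}; ¬r there: 2:T, 6:T. ✓
2: successors {2, 7}; ¬r there: 2:T, 7:T. ✓
3: successors {8}; ¬r there: 8:T. ✓
4: no successors, so □¬r holds vacuously. ✓
5: successors {2}; ¬r there: 2:T. ✓
6: successors {3, 7}; ¬r there: 3:T, 7:T. ✓
7: successors {4}; ¬r there: 4:T. ✓
8: no successors, so □¬r holds vacuously. ✓
— 8 worlds.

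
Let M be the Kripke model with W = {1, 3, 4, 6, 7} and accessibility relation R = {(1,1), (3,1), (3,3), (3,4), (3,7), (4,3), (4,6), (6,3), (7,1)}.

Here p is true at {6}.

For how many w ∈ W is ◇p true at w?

1: successors {1}; p there: 1:F. ✗
3: successors {1, 3, 4, 7}; p there: 1:F, 3:F, 4:F, 7:F. ✗
4: successors {3, 6}; p there: 3:F, 6:T. ✓
6: successors {3}; p there: 3:F. ✗
7: successors {1}; p there: 1:F. ✗
Satisfying worlds: {4}.

1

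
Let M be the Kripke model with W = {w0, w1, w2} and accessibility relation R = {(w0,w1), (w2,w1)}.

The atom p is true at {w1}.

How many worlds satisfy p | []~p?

1

w0: p is F, []~p is F. ✗
w1: p is T, []~p is T. ✓
w2: p is F, []~p is F. ✗
Satisfying worlds: {w1}.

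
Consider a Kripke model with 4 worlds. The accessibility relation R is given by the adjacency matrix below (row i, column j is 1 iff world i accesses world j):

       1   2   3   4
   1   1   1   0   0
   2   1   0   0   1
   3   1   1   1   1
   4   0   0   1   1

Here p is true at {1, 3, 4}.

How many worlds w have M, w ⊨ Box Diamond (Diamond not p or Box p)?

4

1: successors {1, 2}; Diamond (Diamond not p or Box p) there: 1:T, 2:T. ✓
2: successors {1, 4}; Diamond (Diamond not p or Box p) there: 1:T, 4:T. ✓
3: successors {1, 2, 3, 4}; Diamond (Diamond not p or Box p) there: 1:T, 2:T, 3:T, 4:T. ✓
4: successors {3, 4}; Diamond (Diamond not p or Box p) there: 3:T, 4:T. ✓
Satisfying worlds: {1, 2, 3, 4}.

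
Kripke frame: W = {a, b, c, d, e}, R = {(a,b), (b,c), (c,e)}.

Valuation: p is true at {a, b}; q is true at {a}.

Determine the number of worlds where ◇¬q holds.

a: successors {b}; ¬q there: b:T. ✓
b: successors {c}; ¬q there: c:T. ✓
c: successors {e}; ¬q there: e:T. ✓
d: no successors, so ◇¬q fails. ✗
e: no successors, so ◇¬q fails. ✗
Satisfying worlds: {a, b, c}.

3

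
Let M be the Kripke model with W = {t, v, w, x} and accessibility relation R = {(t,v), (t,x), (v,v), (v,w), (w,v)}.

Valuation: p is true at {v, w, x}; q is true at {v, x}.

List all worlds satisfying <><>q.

t: successors {v, x}; <>q there: v:T, x:F. ✓
v: successors {v, w}; <>q there: v:T, w:T. ✓
w: successors {v}; <>q there: v:T. ✓
x: no successors, so <><>q fails. ✗

{t, v, w}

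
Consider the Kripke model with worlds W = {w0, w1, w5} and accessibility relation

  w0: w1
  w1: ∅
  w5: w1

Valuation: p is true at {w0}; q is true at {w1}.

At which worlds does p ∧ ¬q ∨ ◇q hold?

w0: p ∧ ¬q is T, ◇q is T. ✓
w1: p ∧ ¬q is F, ◇q is F. ✗
w5: p ∧ ¬q is F, ◇q is T. ✓

{w0, w5}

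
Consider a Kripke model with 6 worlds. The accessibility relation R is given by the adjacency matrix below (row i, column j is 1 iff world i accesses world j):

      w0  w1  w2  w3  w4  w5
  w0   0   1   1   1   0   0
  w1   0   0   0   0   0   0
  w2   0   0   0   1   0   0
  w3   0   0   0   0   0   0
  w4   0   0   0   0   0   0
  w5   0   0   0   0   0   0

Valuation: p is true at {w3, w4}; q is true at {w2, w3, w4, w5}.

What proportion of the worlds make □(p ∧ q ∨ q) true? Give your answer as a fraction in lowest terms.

5/6

w0: successors {w1, w2, w3}; p ∧ q ∨ q there: w1:F, w2:T, w3:T. ✗
w1: no successors, so □(p ∧ q ∨ q) holds vacuously. ✓
w2: successors {w3}; p ∧ q ∨ q there: w3:T. ✓
w3: no successors, so □(p ∧ q ∨ q) holds vacuously. ✓
w4: no successors, so □(p ∧ q ∨ q) holds vacuously. ✓
w5: no successors, so □(p ∧ q ∨ q) holds vacuously. ✓
That's 5 of 6 worlds, so 5/6.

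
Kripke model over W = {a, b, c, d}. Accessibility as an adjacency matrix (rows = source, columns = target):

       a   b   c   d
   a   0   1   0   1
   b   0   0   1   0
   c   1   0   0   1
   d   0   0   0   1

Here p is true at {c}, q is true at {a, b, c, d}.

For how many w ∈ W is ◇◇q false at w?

0

a: successors {b, d}; ◇q there: b:T, d:T. ✓
b: successors {c}; ◇q there: c:T. ✓
c: successors {a, d}; ◇q there: a:T, d:T. ✓
d: successors {d}; ◇q there: d:T. ✓
Satisfying worlds: {a, b, c, d}.
So ◇◇q fails at the other 0 worlds.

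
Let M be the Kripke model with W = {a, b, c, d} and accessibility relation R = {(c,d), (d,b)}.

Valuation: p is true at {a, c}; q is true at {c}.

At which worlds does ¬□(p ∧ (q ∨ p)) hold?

a: □(p ∧ (q ∨ p)) is T. ✗
b: □(p ∧ (q ∨ p)) is T. ✗
c: □(p ∧ (q ∨ p)) is F. ✓
d: □(p ∧ (q ∨ p)) is F. ✓

{c, d}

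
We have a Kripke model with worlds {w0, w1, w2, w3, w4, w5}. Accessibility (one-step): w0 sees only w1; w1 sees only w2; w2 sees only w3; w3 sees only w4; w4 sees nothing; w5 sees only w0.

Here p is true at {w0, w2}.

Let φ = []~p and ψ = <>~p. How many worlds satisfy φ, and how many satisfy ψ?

4 and 3

For []~p:
w0: successors {w1}; ~p there: w1:T. ✓
w1: successors {w2}; ~p there: w2:F. ✗
w2: successors {w3}; ~p there: w3:T. ✓
w3: successors {w4}; ~p there: w4:T. ✓
w4: no successors, so []~p holds vacuously. ✓
w5: successors {w0}; ~p there: w0:F. ✗
— 4 worlds.
For <>~p:
w0: successors {w1}; ~p there: w1:T. ✓
w1: successors {w2}; ~p there: w2:F. ✗
w2: successors {w3}; ~p there: w3:T. ✓
w3: successors {w4}; ~p there: w4:T. ✓
w4: no successors, so <>~p fails. ✗
w5: successors {w0}; ~p there: w0:F. ✗
— 3 worlds.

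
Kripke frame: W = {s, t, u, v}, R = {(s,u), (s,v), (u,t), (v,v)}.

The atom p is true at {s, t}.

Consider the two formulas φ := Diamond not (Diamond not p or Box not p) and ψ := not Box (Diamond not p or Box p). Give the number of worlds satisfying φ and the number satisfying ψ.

For Diamond not (Diamond not p or Box not p):
s: successors {u, v}; not (Diamond not p or Box not p) there: u:T, v:F. ✓
t: no successors, so Diamond not (Diamond not p or Box not p) fails. ✗
u: successors {t}; not (Diamond not p or Box not p) there: t:F. ✗
v: successors {v}; not (Diamond not p or Box not p) there: v:F. ✗
— 1 world.
For not Box (Diamond not p or Box p):
s: Box (Diamond not p or Box p) is T. ✗
t: Box (Diamond not p or Box p) is T. ✗
u: Box (Diamond not p or Box p) is T. ✗
v: Box (Diamond not p or Box p) is T. ✗
— 0 worlds.

1 and 0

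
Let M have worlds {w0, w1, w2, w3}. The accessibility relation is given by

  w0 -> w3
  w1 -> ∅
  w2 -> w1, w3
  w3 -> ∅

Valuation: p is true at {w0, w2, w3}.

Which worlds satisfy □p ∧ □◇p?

{w1, w3}

w0: □p is T, □◇p is F. ✗
w1: □p is T, □◇p is T. ✓
w2: □p is F, □◇p is F. ✗
w3: □p is T, □◇p is T. ✓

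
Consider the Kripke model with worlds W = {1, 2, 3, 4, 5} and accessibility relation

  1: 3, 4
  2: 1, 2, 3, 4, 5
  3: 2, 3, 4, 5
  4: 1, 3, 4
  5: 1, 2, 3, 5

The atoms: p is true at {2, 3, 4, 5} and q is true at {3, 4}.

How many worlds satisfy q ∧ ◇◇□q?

2

1: q is F, ◇◇□q is T. ✗
2: q is F, ◇◇□q is T. ✗
3: q is T, ◇◇□q is T. ✓
4: q is T, ◇◇□q is T. ✓
5: q is F, ◇◇□q is T. ✗
Satisfying worlds: {3, 4}.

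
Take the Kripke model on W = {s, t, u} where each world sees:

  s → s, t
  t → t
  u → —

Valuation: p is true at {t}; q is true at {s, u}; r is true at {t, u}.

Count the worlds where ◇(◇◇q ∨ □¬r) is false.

s: successors {s, t}; ◇◇q ∨ □¬r there: s:T, t:F. ✓
t: successors {t}; ◇◇q ∨ □¬r there: t:F. ✗
u: no successors, so ◇(◇◇q ∨ □¬r) fails. ✗
Satisfying worlds: {s}.
So ◇(◇◇q ∨ □¬r) fails at the other 2 worlds.

2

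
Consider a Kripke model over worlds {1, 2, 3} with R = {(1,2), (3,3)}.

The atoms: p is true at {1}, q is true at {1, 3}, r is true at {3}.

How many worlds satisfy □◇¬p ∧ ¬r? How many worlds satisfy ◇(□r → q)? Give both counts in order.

For □◇¬p ∧ ¬r:
1: □◇¬p is F, ¬r is T. ✗
2: □◇¬p is T, ¬r is T. ✓
3: □◇¬p is T, ¬r is F. ✗
— 1 world.
For ◇(□r → q):
1: successors {2}; □r → q there: 2:F. ✗
2: no successors, so ◇(□r → q) fails. ✗
3: successors {3}; □r → q there: 3:T. ✓
— 1 world.

1 and 1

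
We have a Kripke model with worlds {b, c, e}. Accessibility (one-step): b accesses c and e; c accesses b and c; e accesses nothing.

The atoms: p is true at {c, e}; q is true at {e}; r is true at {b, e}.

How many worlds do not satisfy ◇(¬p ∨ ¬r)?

1

b: successors {c, e}; ¬p ∨ ¬r there: c:T, e:F. ✓
c: successors {b, c}; ¬p ∨ ¬r there: b:T, c:T. ✓
e: no successors, so ◇(¬p ∨ ¬r) fails. ✗
Satisfying worlds: {b, c}.
So ◇(¬p ∨ ¬r) fails at the other 1 world.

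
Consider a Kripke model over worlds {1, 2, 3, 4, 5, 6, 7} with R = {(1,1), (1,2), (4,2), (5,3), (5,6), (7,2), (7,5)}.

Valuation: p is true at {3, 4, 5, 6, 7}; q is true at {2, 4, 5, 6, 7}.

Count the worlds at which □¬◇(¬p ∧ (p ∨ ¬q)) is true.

1: successors {1, 2}; ¬◇(¬p ∧ (p ∨ ¬q)) there: 1:F, 2:T. ✗
2: no successors, so □¬◇(¬p ∧ (p ∨ ¬q)) holds vacuously. ✓
3: no successors, so □¬◇(¬p ∧ (p ∨ ¬q)) holds vacuously. ✓
4: successors {2}; ¬◇(¬p ∧ (p ∨ ¬q)) there: 2:T. ✓
5: successors {3, 6}; ¬◇(¬p ∧ (p ∨ ¬q)) there: 3:T, 6:T. ✓
6: no successors, so □¬◇(¬p ∧ (p ∨ ¬q)) holds vacuously. ✓
7: successors {2, 5}; ¬◇(¬p ∧ (p ∨ ¬q)) there: 2:T, 5:T. ✓
Satisfying worlds: {2, 3, 4, 5, 6, 7}.

6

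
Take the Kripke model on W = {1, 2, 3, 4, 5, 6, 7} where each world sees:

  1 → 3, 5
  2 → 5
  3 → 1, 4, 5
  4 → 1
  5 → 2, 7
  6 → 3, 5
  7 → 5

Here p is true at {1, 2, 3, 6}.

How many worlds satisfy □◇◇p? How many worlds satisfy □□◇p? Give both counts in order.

For □◇◇p:
1: successors {3, 5}; ◇◇p there: 3:T, 5:F. ✗
2: successors {5}; ◇◇p there: 5:F. ✗
3: successors {1, 4, 5}; ◇◇p there: 1:T, 4:T, 5:F. ✗
4: successors {1}; ◇◇p there: 1:T. ✓
5: successors {2, 7}; ◇◇p there: 2:T, 7:T. ✓
6: successors {3, 5}; ◇◇p there: 3:T, 5:F. ✗
7: successors {5}; ◇◇p there: 5:F. ✗
— 2 worlds.
For □□◇p:
1: successors {3, 5}; □◇p there: 3:T, 5:F. ✗
2: successors {5}; □◇p there: 5:F. ✗
3: successors {1, 4, 5}; □◇p there: 1:T, 4:T, 5:F. ✗
4: successors {1}; □◇p there: 1:T. ✓
5: successors {2, 7}; □◇p there: 2:T, 7:T. ✓
6: successors {3, 5}; □◇p there: 3:T, 5:F. ✗
7: successors {5}; □◇p there: 5:F. ✗
— 2 worlds.

2 and 2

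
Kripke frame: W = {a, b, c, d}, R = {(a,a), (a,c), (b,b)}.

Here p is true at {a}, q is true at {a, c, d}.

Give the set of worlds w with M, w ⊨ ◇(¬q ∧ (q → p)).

{b}

a: successors {a, c}; ¬q ∧ (q → p) there: a:F, c:F. ✗
b: successors {b}; ¬q ∧ (q → p) there: b:T. ✓
c: no successors, so ◇(¬q ∧ (q → p)) fails. ✗
d: no successors, so ◇(¬q ∧ (q → p)) fails. ✗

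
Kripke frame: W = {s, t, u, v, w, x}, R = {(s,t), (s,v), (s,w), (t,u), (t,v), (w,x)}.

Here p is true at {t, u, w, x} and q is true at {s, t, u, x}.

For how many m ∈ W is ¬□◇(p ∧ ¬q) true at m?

s: □◇(p ∧ ¬q) is F. ✓
t: □◇(p ∧ ¬q) is F. ✓
u: □◇(p ∧ ¬q) is T. ✗
v: □◇(p ∧ ¬q) is T. ✗
w: □◇(p ∧ ¬q) is F. ✓
x: □◇(p ∧ ¬q) is T. ✗
Satisfying worlds: {s, t, w}.

3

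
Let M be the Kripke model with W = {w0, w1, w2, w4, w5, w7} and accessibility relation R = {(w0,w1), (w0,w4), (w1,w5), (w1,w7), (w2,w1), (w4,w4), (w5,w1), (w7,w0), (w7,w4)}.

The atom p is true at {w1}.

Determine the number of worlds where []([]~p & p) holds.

2

w0: successors {w1, w4}; []~p & p there: w1:T, w4:F. ✗
w1: successors {w5, w7}; []~p & p there: w5:F, w7:F. ✗
w2: successors {w1}; []~p & p there: w1:T. ✓
w4: successors {w4}; []~p & p there: w4:F. ✗
w5: successors {w1}; []~p & p there: w1:T. ✓
w7: successors {w0, w4}; []~p & p there: w0:F, w4:F. ✗
Satisfying worlds: {w2, w5}.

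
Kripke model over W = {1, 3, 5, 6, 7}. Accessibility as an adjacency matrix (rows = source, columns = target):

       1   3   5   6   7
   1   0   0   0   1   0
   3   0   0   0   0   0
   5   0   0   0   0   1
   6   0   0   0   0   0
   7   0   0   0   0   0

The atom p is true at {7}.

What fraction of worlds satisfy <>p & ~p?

1/5

1: <>p is F, ~p is T. ✗
3: <>p is F, ~p is T. ✗
5: <>p is T, ~p is T. ✓
6: <>p is F, ~p is T. ✗
7: <>p is F, ~p is F. ✗
That's 1 of 5 worlds, so 1/5.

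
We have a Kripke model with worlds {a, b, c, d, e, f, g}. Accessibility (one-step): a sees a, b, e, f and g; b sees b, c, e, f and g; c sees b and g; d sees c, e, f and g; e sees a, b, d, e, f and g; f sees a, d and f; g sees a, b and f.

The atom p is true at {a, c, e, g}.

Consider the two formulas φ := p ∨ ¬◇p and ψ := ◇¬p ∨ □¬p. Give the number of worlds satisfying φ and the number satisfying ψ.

4 and 7

For p ∨ ¬◇p:
a: p is T, ¬◇p is F. ✓
b: p is F, ¬◇p is F. ✗
c: p is T, ¬◇p is F. ✓
d: p is F, ¬◇p is F. ✗
e: p is T, ¬◇p is F. ✓
f: p is F, ¬◇p is F. ✗
g: p is T, ¬◇p is F. ✓
— 4 worlds.
For ◇¬p ∨ □¬p:
a: ◇¬p is T, □¬p is F. ✓
b: ◇¬p is T, □¬p is F. ✓
c: ◇¬p is T, □¬p is F. ✓
d: ◇¬p is T, □¬p is F. ✓
e: ◇¬p is T, □¬p is F. ✓
f: ◇¬p is T, □¬p is F. ✓
g: ◇¬p is T, □¬p is F. ✓
— 7 worlds.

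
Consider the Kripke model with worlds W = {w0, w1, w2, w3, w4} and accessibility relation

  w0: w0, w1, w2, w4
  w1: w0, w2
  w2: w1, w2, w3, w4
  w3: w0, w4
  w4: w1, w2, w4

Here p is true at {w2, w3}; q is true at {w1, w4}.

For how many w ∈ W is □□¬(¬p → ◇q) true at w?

w0: successors {w0, w1, w2, w4}; □¬(¬p → ◇q) there: w0:F, w1:F, w2:F, w4:F. ✗
w1: successors {w0, w2}; □¬(¬p → ◇q) there: w0:F, w2:F. ✗
w2: successors {w1, w2, w3, w4}; □¬(¬p → ◇q) there: w1:F, w2:F, w3:F, w4:F. ✗
w3: successors {w0, w4}; □¬(¬p → ◇q) there: w0:F, w4:F. ✗
w4: successors {w1, w2, w4}; □¬(¬p → ◇q) there: w1:F, w2:F, w4:F. ✗
Satisfying worlds: ∅.

0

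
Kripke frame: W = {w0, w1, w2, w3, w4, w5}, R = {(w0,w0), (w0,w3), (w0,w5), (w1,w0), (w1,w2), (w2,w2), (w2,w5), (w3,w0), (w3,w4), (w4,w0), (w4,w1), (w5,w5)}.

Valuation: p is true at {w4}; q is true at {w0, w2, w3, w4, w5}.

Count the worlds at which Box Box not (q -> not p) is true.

w0: successors {w0, w3, w5}; Box not (q -> not p) there: w0:F, w3:F, w5:F. ✗
w1: successors {w0, w2}; Box not (q -> not p) there: w0:F, w2:F. ✗
w2: successors {w2, w5}; Box not (q -> not p) there: w2:F, w5:F. ✗
w3: successors {w0, w4}; Box not (q -> not p) there: w0:F, w4:F. ✗
w4: successors {w0, w1}; Box not (q -> not p) there: w0:F, w1:F. ✗
w5: successors {w5}; Box not (q -> not p) there: w5:F. ✗
Satisfying worlds: ∅.

0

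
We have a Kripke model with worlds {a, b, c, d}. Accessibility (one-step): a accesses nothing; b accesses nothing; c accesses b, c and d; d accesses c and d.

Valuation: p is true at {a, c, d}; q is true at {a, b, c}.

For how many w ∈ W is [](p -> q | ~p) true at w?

a: no successors, so [](p -> q | ~p) holds vacuously. ✓
b: no successors, so [](p -> q | ~p) holds vacuously. ✓
c: successors {b, c, d}; p -> q | ~p there: b:T, c:T, d:F. ✗
d: successors {c, d}; p -> q | ~p there: c:T, d:F. ✗
Satisfying worlds: {a, b}.

2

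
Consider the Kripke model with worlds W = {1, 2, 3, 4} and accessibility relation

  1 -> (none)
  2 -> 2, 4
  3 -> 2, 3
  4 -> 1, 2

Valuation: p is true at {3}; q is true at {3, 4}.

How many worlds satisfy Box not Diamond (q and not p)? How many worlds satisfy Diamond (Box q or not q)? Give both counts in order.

1 and 3

For Box not Diamond (q and not p):
1: no successors, so Box not Diamond (q and not p) holds vacuously. ✓
2: successors {2, 4}; not Diamond (q and not p) there: 2:F, 4:T. ✗
3: successors {2, 3}; not Diamond (q and not p) there: 2:F, 3:T. ✗
4: successors {1, 2}; not Diamond (q and not p) there: 1:T, 2:F. ✗
— 1 world.
For Diamond (Box q or not q):
1: no successors, so Diamond (Box q or not q) fails. ✗
2: successors {2, 4}; Box q or not q there: 2:T, 4:F. ✓
3: successors {2, 3}; Box q or not q there: 2:T, 3:F. ✓
4: successors {1, 2}; Box q or not q there: 1:T, 2:T. ✓
— 3 worlds.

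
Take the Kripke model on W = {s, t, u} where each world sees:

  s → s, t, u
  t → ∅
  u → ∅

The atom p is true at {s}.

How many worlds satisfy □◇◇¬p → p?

s: □◇◇¬p is F, p is T. ✓
t: □◇◇¬p is T, p is F. ✗
u: □◇◇¬p is T, p is F. ✗
Satisfying worlds: {s}.

1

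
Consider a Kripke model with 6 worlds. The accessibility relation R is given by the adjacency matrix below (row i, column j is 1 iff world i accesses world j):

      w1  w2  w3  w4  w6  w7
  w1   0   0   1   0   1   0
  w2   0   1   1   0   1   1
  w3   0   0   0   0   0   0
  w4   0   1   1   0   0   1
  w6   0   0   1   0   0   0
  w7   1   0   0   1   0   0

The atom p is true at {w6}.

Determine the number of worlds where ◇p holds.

2

w1: successors {w3, w6}; p there: w3:F, w6:T. ✓
w2: successors {w2, w3, w6, w7}; p there: w2:F, w3:F, w6:T, w7:F. ✓
w3: no successors, so ◇p fails. ✗
w4: successors {w2, w3, w7}; p there: w2:F, w3:F, w7:F. ✗
w6: successors {w3}; p there: w3:F. ✗
w7: successors {w1, w4}; p there: w1:F, w4:F. ✗
Satisfying worlds: {w1, w2}.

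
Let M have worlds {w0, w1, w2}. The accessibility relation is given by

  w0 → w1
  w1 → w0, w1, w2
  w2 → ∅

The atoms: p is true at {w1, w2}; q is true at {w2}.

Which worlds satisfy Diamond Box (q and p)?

w0: successors {w1}; Box (q and p) there: w1:F. ✗
w1: successors {w0, w1, w2}; Box (q and p) there: w0:F, w1:F, w2:T. ✓
w2: no successors, so Diamond Box (q and p) fails. ✗

{w1}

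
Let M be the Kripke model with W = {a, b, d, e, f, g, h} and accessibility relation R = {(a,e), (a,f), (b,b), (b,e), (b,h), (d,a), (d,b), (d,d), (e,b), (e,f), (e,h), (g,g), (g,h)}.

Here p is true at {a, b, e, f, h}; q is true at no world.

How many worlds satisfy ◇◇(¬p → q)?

5

a: successors {e, f}; ◇(¬p → q) there: e:T, f:F. ✓
b: successors {b, e, h}; ◇(¬p → q) there: b:T, e:T, h:F. ✓
d: successors {a, b, d}; ◇(¬p → q) there: a:T, b:T, d:T. ✓
e: successors {b, f, h}; ◇(¬p → q) there: b:T, f:F, h:F. ✓
f: no successors, so ◇◇(¬p → q) fails. ✗
g: successors {g, h}; ◇(¬p → q) there: g:T, h:F. ✓
h: no successors, so ◇◇(¬p → q) fails. ✗
Satisfying worlds: {a, b, d, e, g}.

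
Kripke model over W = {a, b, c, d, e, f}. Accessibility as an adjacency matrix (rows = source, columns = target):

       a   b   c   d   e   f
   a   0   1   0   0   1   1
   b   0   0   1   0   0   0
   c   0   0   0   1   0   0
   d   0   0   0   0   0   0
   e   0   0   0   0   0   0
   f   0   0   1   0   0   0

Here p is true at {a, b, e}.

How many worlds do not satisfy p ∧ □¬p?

a: p is T, □¬p is F. ✗
b: p is T, □¬p is T. ✓
c: p is F, □¬p is T. ✗
d: p is F, □¬p is T. ✗
e: p is T, □¬p is T. ✓
f: p is F, □¬p is T. ✗
Satisfying worlds: {b, e}.
So p ∧ □¬p fails at the other 4 worlds.

4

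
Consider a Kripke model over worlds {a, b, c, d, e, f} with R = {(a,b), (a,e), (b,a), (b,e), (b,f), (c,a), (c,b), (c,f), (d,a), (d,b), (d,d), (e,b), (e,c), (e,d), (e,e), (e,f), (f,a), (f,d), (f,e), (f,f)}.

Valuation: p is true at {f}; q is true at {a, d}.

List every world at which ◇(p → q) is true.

{a, b, c, d, e, f}

a: successors {b, e}; p → q there: b:T, e:T. ✓
b: successors {a, e, f}; p → q there: a:T, e:T, f:F. ✓
c: successors {a, b, f}; p → q there: a:T, b:T, f:F. ✓
d: successors {a, b, d}; p → q there: a:T, b:T, d:T. ✓
e: successors {b, c, d, e, f}; p → q there: b:T, c:T, d:T, e:T, f:F. ✓
f: successors {a, d, e, f}; p → q there: a:T, d:T, e:T, f:F. ✓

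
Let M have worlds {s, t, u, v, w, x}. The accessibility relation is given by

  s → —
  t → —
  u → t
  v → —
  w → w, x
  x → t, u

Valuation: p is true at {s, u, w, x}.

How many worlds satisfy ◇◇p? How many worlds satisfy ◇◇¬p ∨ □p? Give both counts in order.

For ◇◇p:
s: no successors, so ◇◇p fails. ✗
t: no successors, so ◇◇p fails. ✗
u: successors {t}; ◇p there: t:F. ✗
v: no successors, so ◇◇p fails. ✗
w: successors {w, x}; ◇p there: w:T, x:T. ✓
x: successors {t, u}; ◇p there: t:F, u:F. ✗
— 1 world.
For ◇◇¬p ∨ □p:
s: ◇◇¬p is F, □p is T. ✓
t: ◇◇¬p is F, □p is T. ✓
u: ◇◇¬p is F, □p is F. ✗
v: ◇◇¬p is F, □p is T. ✓
w: ◇◇¬p is T, □p is T. ✓
x: ◇◇¬p is T, □p is F. ✓
— 5 worlds.

1 and 5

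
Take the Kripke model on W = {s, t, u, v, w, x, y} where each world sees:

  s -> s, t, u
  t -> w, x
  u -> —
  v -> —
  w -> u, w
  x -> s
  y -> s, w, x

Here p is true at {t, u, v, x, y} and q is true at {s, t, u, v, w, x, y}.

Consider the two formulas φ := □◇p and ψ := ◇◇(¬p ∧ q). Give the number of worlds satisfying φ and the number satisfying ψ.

3 and 5

For □◇p:
s: successors {s, t, u}; ◇p there: s:T, t:T, u:F. ✗
t: successors {w, x}; ◇p there: w:T, x:F. ✗
u: no successors, so □◇p holds vacuously. ✓
v: no successors, so □◇p holds vacuously. ✓
w: successors {u, w}; ◇p there: u:F, w:T. ✗
x: successors {s}; ◇p there: s:T. ✓
y: successors {s, w, x}; ◇p there: s:T, w:T, x:F. ✗
— 3 worlds.
For ◇◇(¬p ∧ q):
s: successors {s, t, u}; ◇(¬p ∧ q) there: s:T, t:T, u:F. ✓
t: successors {w, x}; ◇(¬p ∧ q) there: w:T, x:T. ✓
u: no successors, so ◇◇(¬p ∧ q) fails. ✗
v: no successors, so ◇◇(¬p ∧ q) fails. ✗
w: successors {u, w}; ◇(¬p ∧ q) there: u:F, w:T. ✓
x: successors {s}; ◇(¬p ∧ q) there: s:T. ✓
y: successors {s, w, x}; ◇(¬p ∧ q) there: s:T, w:T, x:T. ✓
— 5 worlds.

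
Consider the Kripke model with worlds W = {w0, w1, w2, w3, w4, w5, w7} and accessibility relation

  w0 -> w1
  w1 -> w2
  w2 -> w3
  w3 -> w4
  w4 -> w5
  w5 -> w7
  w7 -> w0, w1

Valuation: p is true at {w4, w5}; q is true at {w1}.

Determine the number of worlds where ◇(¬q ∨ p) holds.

w0: successors {w1}; ¬q ∨ p there: w1:F. ✗
w1: successors {w2}; ¬q ∨ p there: w2:T. ✓
w2: successors {w3}; ¬q ∨ p there: w3:T. ✓
w3: successors {w4}; ¬q ∨ p there: w4:T. ✓
w4: successors {w5}; ¬q ∨ p there: w5:T. ✓
w5: successors {w7}; ¬q ∨ p there: w7:T. ✓
w7: successors {w0, w1}; ¬q ∨ p there: w0:T, w1:F. ✓
Satisfying worlds: {w1, w2, w3, w4, w5, w7}.

6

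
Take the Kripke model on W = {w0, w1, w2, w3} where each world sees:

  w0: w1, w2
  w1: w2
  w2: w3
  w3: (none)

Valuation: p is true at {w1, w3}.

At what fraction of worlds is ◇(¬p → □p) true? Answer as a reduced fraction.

w0: successors {w1, w2}; ¬p → □p there: w1:T, w2:T. ✓
w1: successors {w2}; ¬p → □p there: w2:T. ✓
w2: successors {w3}; ¬p → □p there: w3:T. ✓
w3: no successors, so ◇(¬p → □p) fails. ✗
That's 3 of 4 worlds, so 3/4.

3/4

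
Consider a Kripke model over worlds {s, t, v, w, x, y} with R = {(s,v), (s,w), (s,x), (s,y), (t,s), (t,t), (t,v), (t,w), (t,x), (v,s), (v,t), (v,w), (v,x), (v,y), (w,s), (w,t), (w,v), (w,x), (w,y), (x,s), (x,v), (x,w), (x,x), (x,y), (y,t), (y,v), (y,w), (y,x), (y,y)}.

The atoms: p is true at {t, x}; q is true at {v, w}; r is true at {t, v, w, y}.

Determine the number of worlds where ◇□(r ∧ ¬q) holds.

s: successors {v, w, x, y}; □(r ∧ ¬q) there: v:F, w:F, x:F, y:F. ✗
t: successors {s, t, v, w, x}; □(r ∧ ¬q) there: s:F, t:F, v:F, w:F, x:F. ✗
v: successors {s, t, w, x, y}; □(r ∧ ¬q) there: s:F, t:F, w:F, x:F, y:F. ✗
w: successors {s, t, v, x, y}; □(r ∧ ¬q) there: s:F, t:F, v:F, x:F, y:F. ✗
x: successors {s, v, w, x, y}; □(r ∧ ¬q) there: s:F, v:F, w:F, x:F, y:F. ✗
y: successors {t, v, w, x, y}; □(r ∧ ¬q) there: t:F, v:F, w:F, x:F, y:F. ✗
Satisfying worlds: ∅.

0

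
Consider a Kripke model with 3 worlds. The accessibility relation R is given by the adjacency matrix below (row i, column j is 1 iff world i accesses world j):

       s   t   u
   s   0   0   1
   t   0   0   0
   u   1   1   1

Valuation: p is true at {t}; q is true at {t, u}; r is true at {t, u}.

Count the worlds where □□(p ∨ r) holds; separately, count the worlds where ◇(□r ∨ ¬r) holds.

1 and 1

For □□(p ∨ r):
s: successors {u}; □(p ∨ r) there: u:F. ✗
t: no successors, so □□(p ∨ r) holds vacuously. ✓
u: successors {s, t, u}; □(p ∨ r) there: s:T, t:T, u:F. ✗
— 1 world.
For ◇(□r ∨ ¬r):
s: successors {u}; □r ∨ ¬r there: u:F. ✗
t: no successors, so ◇(□r ∨ ¬r) fails. ✗
u: successors {s, t, u}; □r ∨ ¬r there: s:T, t:T, u:F. ✓
— 1 world.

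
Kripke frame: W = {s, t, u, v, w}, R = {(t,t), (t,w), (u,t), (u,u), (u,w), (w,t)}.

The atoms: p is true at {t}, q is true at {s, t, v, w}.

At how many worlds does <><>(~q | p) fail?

s: no successors, so <><>(~q | p) fails. ✗
t: successors {t, w}; <>(~q | p) there: t:T, w:T. ✓
u: successors {t, u, w}; <>(~q | p) there: t:T, u:T, w:T. ✓
v: no successors, so <><>(~q | p) fails. ✗
w: successors {t}; <>(~q | p) there: t:T. ✓
Satisfying worlds: {t, u, w}.
So <><>(~q | p) fails at the other 2 worlds.

2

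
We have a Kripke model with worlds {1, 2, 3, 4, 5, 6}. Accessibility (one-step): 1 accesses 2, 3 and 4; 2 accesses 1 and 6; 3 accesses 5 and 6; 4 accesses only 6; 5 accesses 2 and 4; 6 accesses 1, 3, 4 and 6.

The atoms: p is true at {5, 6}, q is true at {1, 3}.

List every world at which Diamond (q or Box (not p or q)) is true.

{1, 2, 3, 6}

1: successors {2, 3, 4}; q or Box (not p or q) there: 2:F, 3:T, 4:F. ✓
2: successors {1, 6}; q or Box (not p or q) there: 1:T, 6:F. ✓
3: successors {5, 6}; q or Box (not p or q) there: 5:T, 6:F. ✓
4: successors {6}; q or Box (not p or q) there: 6:F. ✗
5: successors {2, 4}; q or Box (not p or q) there: 2:F, 4:F. ✗
6: successors {1, 3, 4, 6}; q or Box (not p or q) there: 1:T, 3:T, 4:F, 6:F. ✓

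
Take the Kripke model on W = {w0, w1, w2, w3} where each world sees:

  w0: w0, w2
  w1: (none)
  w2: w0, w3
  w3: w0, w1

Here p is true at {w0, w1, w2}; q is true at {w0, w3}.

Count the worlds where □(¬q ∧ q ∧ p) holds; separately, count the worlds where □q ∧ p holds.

1 and 2

For □(¬q ∧ q ∧ p):
w0: successors {w0, w2}; ¬q ∧ q ∧ p there: w0:F, w2:F. ✗
w1: no successors, so □(¬q ∧ q ∧ p) holds vacuously. ✓
w2: successors {w0, w3}; ¬q ∧ q ∧ p there: w0:F, w3:F. ✗
w3: successors {w0, w1}; ¬q ∧ q ∧ p there: w0:F, w1:F. ✗
— 1 world.
For □q ∧ p:
w0: □q is F, p is T. ✗
w1: □q is T, p is T. ✓
w2: □q is T, p is T. ✓
w3: □q is F, p is F. ✗
— 2 worlds.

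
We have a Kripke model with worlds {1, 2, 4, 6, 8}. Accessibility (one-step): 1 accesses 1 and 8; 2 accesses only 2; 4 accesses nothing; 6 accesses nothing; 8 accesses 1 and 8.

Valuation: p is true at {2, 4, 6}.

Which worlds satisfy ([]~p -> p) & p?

1: []~p -> p is F, p is F. ✗
2: []~p -> p is T, p is T. ✓
4: []~p -> p is T, p is T. ✓
6: []~p -> p is T, p is T. ✓
8: []~p -> p is F, p is F. ✗

{2, 4, 6}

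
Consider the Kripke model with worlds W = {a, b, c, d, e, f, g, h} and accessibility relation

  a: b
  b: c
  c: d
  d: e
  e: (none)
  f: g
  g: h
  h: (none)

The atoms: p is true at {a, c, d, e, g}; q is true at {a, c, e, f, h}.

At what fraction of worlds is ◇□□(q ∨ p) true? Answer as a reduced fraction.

3/4

a: successors {b}; □□(q ∨ p) there: b:T. ✓
b: successors {c}; □□(q ∨ p) there: c:T. ✓
c: successors {d}; □□(q ∨ p) there: d:T. ✓
d: successors {e}; □□(q ∨ p) there: e:T. ✓
e: no successors, so ◇□□(q ∨ p) fails. ✗
f: successors {g}; □□(q ∨ p) there: g:T. ✓
g: successors {h}; □□(q ∨ p) there: h:T. ✓
h: no successors, so ◇□□(q ∨ p) fails. ✗
That's 6 of 8 worlds, so 6/8 = 3/4.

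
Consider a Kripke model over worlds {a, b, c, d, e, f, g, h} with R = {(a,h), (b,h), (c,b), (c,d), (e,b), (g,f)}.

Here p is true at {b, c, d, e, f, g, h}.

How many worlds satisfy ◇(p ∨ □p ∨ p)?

5

a: successors {h}; p ∨ □p ∨ p there: h:T. ✓
b: successors {h}; p ∨ □p ∨ p there: h:T. ✓
c: successors {b, d}; p ∨ □p ∨ p there: b:T, d:T. ✓
d: no successors, so ◇(p ∨ □p ∨ p) fails. ✗
e: successors {b}; p ∨ □p ∨ p there: b:T. ✓
f: no successors, so ◇(p ∨ □p ∨ p) fails. ✗
g: successors {f}; p ∨ □p ∨ p there: f:T. ✓
h: no successors, so ◇(p ∨ □p ∨ p) fails. ✗
Satisfying worlds: {a, b, c, e, g}.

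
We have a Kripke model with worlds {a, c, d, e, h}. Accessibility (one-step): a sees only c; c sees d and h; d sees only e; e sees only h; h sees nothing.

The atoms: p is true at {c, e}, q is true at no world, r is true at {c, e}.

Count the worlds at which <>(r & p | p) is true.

a: successors {c}; r & p | p there: c:T. ✓
c: successors {d, h}; r & p | p there: d:F, h:F. ✗
d: successors {e}; r & p | p there: e:T. ✓
e: successors {h}; r & p | p there: h:F. ✗
h: no successors, so <>(r & p | p) fails. ✗
Satisfying worlds: {a, d}.

2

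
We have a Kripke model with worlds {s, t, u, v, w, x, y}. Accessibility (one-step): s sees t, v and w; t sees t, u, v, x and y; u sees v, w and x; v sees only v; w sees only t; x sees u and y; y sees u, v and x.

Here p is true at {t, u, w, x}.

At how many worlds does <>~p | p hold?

s: <>~p is T, p is F. ✓
t: <>~p is T, p is T. ✓
u: <>~p is T, p is T. ✓
v: <>~p is T, p is F. ✓
w: <>~p is F, p is T. ✓
x: <>~p is T, p is T. ✓
y: <>~p is T, p is F. ✓
Satisfying worlds: {s, t, u, v, w, x, y}.

7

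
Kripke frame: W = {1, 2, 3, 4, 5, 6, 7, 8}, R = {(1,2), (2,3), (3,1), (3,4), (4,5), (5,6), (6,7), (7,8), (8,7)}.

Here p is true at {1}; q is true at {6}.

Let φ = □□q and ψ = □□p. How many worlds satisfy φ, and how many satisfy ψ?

For □□q:
1: successors {2}; □q there: 2:F. ✗
2: successors {3}; □q there: 3:F. ✗
3: successors {1, 4}; □q there: 1:F, 4:F. ✗
4: successors {5}; □q there: 5:T. ✓
5: successors {6}; □q there: 6:F. ✗
6: successors {7}; □q there: 7:F. ✗
7: successors {8}; □q there: 8:F. ✗
8: successors {7}; □q there: 7:F. ✗
— 1 world.
For □□p:
1: successors {2}; □p there: 2:F. ✗
2: successors {3}; □p there: 3:F. ✗
3: successors {1, 4}; □p there: 1:F, 4:F. ✗
4: successors {5}; □p there: 5:F. ✗
5: successors {6}; □p there: 6:F. ✗
6: successors {7}; □p there: 7:F. ✗
7: successors {8}; □p there: 8:F. ✗
8: successors {7}; □p there: 7:F. ✗
— 0 worlds.

1 and 0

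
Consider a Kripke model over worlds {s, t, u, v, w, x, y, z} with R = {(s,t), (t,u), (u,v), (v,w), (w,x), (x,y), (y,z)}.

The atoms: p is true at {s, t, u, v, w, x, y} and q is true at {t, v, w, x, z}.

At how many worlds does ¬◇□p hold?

2

s: ◇□p is T. ✗
t: ◇□p is T. ✗
u: ◇□p is T. ✗
v: ◇□p is T. ✗
w: ◇□p is T. ✗
x: ◇□p is F. ✓
y: ◇□p is T. ✗
z: ◇□p is F. ✓
Satisfying worlds: {x, z}.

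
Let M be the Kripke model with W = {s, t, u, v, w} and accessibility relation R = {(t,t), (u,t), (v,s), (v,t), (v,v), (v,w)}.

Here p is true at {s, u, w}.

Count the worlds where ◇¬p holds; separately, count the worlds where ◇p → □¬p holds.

For ◇¬p:
s: no successors, so ◇¬p fails. ✗
t: successors {t}; ¬p there: t:T. ✓
u: successors {t}; ¬p there: t:T. ✓
v: successors {s, t, v, w}; ¬p there: s:F, t:T, v:T, w:F. ✓
w: no successors, so ◇¬p fails. ✗
— 3 worlds.
For ◇p → □¬p:
s: ◇p is F, □¬p is T. ✓
t: ◇p is F, □¬p is T. ✓
u: ◇p is F, □¬p is T. ✓
v: ◇p is T, □¬p is F. ✗
w: ◇p is F, □¬p is T. ✓
— 4 worlds.

3 and 4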